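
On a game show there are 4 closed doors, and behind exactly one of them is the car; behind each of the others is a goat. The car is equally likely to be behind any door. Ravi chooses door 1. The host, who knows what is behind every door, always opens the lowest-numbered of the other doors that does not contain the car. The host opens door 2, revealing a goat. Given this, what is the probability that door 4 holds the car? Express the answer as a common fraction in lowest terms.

1/3

Apply Bayes' rule, conditioning on where the car actually is.
If it is behind any of doors 1, 3, and 4 (prior 1/4 each): door 2 is the lowest-numbered option available, probability 1; weight (1/4)·1 = 1/4 each.
If it is behind door 2 (prior 1/4): the host opened door 2, so this case is ruled out; weight (1/4)·0 = 0.
The weights sum to 3/4.
So P(the car behind door 4 | the host opened door 2) = (1/4) / (3/4) = 1/3.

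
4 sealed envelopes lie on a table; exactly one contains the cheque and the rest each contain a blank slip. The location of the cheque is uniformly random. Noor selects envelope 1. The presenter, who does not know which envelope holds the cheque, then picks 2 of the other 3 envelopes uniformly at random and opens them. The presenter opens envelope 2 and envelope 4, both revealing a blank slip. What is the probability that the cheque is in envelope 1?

Because the presenter chose which envelopes to open without knowing where the cheque is, the choice is independent of the prize location. Learning that none of the 2 opened envelopes holds the cheque simply rules out those 2 locations and leaves the remaining 2 envelopes still equally likely by symmetry.
So P(the cheque in envelope 1) = 1/2.

1/2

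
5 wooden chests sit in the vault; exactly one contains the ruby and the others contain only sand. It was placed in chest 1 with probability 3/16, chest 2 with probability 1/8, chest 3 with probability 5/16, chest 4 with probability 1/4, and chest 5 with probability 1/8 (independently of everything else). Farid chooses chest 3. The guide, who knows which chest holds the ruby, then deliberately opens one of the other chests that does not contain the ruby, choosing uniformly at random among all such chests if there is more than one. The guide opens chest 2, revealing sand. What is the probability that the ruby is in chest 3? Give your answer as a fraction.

Apply Bayes' rule, conditioning on where the ruby actually is.
If it is in chest 1 (prior 3/16): the guide has 3 equally likely choices, so probability 1/3; weight (3/16)·(1/3) = 1/16.
If it is in chest 2 (prior 1/8): the guide opened chest 2, so this case is ruled out; weight (1/8)·0 = 0.
If it is in chest 3 (prior 5/16): the guide has 4 equally likely choices, so probability 1/4; weight (5/16)·(1/4) = 5/64.
If it is in chest 4 (prior 1/4): the guide has 3 equally likely choices, so probability 1/3; weight (1/4)·(1/3) = 1/12.
If it is in chest 5 (prior 1/8): the guide has 3 equally likely choices, so probability 1/3; weight (1/8)·(1/3) = 1/24.
The weights sum to 17/64.
So P(the ruby in chest 3 | the guide opened chest 2) = (5/64) / (17/64) = 5/17.

5/17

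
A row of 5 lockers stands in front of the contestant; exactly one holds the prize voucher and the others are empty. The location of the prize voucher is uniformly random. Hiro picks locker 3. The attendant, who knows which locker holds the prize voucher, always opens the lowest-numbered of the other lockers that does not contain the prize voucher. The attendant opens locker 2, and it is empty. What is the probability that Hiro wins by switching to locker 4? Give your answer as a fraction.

0

Apply Bayes' rule, conditioning on where the prize voucher actually is.
If it is in locker 1 (prior 1/5): locker 2 is the lowest-numbered option available, probability 1; weight (1/5)·1 = 1/5.
If it is in locker 2 (prior 1/5): the attendant opened locker 2, so this case is ruled out; weight (1/5)·0 = 0.
If it is in any of lockers 3, 4, and 5 (prior 1/5 each): the attendant would have opened locker 1 instead, probability 0; weight (1/5)·0 = 0 each.
The weights sum to 1/5.
So P(the prize voucher in locker 4 | the attendant opened locker 2) = 0 / (1/5) = 0.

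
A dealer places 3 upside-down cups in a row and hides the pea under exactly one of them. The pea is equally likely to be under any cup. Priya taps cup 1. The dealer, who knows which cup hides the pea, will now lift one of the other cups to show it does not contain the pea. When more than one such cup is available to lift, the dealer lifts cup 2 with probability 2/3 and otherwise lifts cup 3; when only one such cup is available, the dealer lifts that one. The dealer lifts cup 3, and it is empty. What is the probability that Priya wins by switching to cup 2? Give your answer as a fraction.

Apply Bayes' rule, conditioning on where the pea actually is.
If it is under cup 1 (prior 1/3): cup 2 is available but not opened, probability 1/3; weight (1/3)·(1/3) = 1/9.
If it is under cup 2 (prior 1/3): only cup 3 is available, probability 1; weight (1/3)·1 = 1/3.
If it is under cup 3 (prior 1/3): the dealer opened cup 3, so this case is ruled out; weight (1/3)·0 = 0.
The weights sum to 4/9.
So P(the pea under cup 2 | the dealer opened cup 3) = (1/3) / (4/9) = 3/4.

3/4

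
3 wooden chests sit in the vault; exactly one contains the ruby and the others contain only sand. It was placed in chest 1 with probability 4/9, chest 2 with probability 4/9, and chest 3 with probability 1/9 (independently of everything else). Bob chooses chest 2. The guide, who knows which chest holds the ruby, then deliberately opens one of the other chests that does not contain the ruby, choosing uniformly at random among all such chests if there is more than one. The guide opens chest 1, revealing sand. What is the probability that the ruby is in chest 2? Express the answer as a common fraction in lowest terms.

Apply Bayes' rule, conditioning on where the ruby actually is.
If it is in chest 1 (prior 4/9): the guide opened chest 1, so this case is ruled out; weight (4/9)·0 = 0.
If it is in chest 2 (prior 4/9): the guide has 2 equally likely choices, so probability 1/2; weight (4/9)·(1/2) = 2/9.
If it is in chest 3 (prior 1/9): the guide has no choice, probability 1; weight (1/9)·1 = 1/9.
The weights sum to 1/3.
So P(the ruby in chest 2 | the guide opened chest 1) = (2/9) / (1/3) = 2/3.

2/3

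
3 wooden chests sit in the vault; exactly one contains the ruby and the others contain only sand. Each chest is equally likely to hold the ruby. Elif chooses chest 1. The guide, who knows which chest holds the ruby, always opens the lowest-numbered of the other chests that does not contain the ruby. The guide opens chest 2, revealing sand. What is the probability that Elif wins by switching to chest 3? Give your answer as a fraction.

1/2

Consider each possible location of the ruby in turn.
If it is in either of chests 1 and 3 (prior 1/3 each): chest 2 is the lowest-numbered option available, probability 1; weight (1/3)·1 = 1/3 each.
If it is in chest 2 (prior 1/3): the guide opened chest 2, so this case is ruled out; weight (1/3)·0 = 0.
The weights sum to 2/3.
So P(the ruby in chest 3 | the guide opened chest 2) = (1/3) / (2/3) = 1/2.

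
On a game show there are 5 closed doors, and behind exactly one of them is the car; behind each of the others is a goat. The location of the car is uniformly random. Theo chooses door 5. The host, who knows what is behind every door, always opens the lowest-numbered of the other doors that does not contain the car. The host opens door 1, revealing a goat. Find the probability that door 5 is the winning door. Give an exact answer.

1/4

Apply Bayes' rule, conditioning on where the car actually is.
If it is behind door 1 (prior 1/5): the host opened door 1, so this case is ruled out; weight (1/5)·0 = 0.
If it is behind any of doors 2, 3, 4, and 5 (prior 1/5 each): door 1 is the lowest-numbered option available, probability 1; weight (1/5)·1 = 1/5 each.
The weights sum to 4/5.
So P(the car behind door 5 | the host opened door 1) = (1/5) / (4/5) = 1/4.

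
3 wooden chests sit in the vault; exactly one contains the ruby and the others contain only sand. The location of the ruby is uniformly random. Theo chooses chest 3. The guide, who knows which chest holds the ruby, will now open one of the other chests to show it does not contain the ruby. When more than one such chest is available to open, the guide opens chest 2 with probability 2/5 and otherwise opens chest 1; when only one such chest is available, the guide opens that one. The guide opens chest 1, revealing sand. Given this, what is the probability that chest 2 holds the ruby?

5/8

Consider each possible location of the ruby in turn.
If it is in chest 1 (prior 1/3): the guide opened chest 1, so this case is ruled out; weight (1/3)·0 = 0.
If it is in chest 2 (prior 1/3): only chest 1 is available, probability 1; weight (1/3)·1 = 1/3.
If it is in chest 3 (prior 1/3): chest 2 is available but not opened, probability 3/5; weight (1/3)·(3/5) = 1/5.
The weights sum to 8/15.
So P(the ruby in chest 2 | the guide opened chest 1) = (1/3) / (8/15) = 5/8.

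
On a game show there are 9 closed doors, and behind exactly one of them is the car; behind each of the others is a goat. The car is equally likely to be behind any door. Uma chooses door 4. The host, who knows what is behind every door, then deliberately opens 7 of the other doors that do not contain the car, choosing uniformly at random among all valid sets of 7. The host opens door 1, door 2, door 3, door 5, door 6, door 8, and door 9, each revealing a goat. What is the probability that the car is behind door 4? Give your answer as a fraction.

1/9

Condition on the true location of the car.
If it is behind any of doors 1, 2, 3, 5, 6, 8, and 9 (prior 1/9 each): that door was opened and seen not to hold the prize — ruled out; weight (1/9)·0 = 0 each.
If it is behind door 4 (prior 1/9): the host has 8 equally likely choices, so probability 1/8; weight (1/9)·(1/8) = 1/72.
If it is behind door 7 (prior 1/9): the host has no choice, probability 1; weight (1/9)·1 = 1/9.
The weights sum to 1/8.
So P(the car behind door 4 | the host opened door 1, door 2, door 3, door 5, door 6, door 8, and door 9) = (1/72) / (1/8) = 1/9.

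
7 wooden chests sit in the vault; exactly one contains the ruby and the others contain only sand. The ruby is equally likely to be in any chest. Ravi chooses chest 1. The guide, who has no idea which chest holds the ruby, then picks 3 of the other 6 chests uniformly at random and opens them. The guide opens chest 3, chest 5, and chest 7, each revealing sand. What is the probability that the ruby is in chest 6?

Because the guide chose which chests to open without knowing where the ruby is, the choice is independent of the prize location. Learning that none of the 3 opened chests holds the ruby simply rules out those 3 locations and leaves the remaining 4 chests still equally likely by symmetry.
So P(the ruby in chest 6) = 1/4.

1/4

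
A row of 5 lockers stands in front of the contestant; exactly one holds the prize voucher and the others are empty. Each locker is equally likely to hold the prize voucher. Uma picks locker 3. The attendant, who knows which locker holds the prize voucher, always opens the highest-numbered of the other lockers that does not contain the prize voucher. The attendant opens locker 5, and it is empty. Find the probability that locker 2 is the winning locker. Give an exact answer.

1/4

Apply Bayes' rule, conditioning on where the prize voucher actually is.
If it is in any of lockers 1, 2, 3, and 4 (prior 1/5 each): locker 5 is the highest-numbered option available, probability 1; weight (1/5)·1 = 1/5 each.
If it is in locker 5 (prior 1/5): the attendant opened locker 5, so this case is ruled out; weight (1/5)·0 = 0.
The weights sum to 4/5.
So P(the prize voucher in locker 2 | the attendant opened locker 5) = (1/5) / (4/5) = 1/4.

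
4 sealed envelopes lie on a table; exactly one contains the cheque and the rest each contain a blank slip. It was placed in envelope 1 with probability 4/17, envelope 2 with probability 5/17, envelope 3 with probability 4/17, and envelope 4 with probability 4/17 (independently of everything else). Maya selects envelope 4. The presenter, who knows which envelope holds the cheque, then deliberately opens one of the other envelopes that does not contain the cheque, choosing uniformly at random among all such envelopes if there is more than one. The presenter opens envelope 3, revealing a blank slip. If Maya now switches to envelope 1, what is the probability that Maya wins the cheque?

12/35

Condition on the true location of the cheque.
If it is in envelope 1 (prior 4/17): the presenter has 2 equally likely choices, so probability 1/2; weight (4/17)·(1/2) = 2/17.
If it is in envelope 2 (prior 5/17): the presenter has 2 equally likely choices, so probability 1/2; weight (5/17)·(1/2) = 5/34.
If it is in envelope 3 (prior 4/17): the presenter opened envelope 3, so this case is ruled out; weight (4/17)·0 = 0.
If it is in envelope 4 (prior 4/17): the presenter has 3 equally likely choices, so probability 1/3; weight (4/17)·(1/3) = 4/51.
The weights sum to 35/102.
So P(the cheque in envelope 1 | the presenter opened envelope 3) = (2/17) / (35/102) = 12/35.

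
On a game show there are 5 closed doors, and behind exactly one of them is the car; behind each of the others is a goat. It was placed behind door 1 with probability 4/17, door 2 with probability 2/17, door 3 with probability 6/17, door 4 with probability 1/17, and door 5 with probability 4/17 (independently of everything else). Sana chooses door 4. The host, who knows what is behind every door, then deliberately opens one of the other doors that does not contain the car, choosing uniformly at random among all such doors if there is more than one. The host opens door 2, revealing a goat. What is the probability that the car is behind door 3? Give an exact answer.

Condition on the true location of the car.
If it is behind either of doors 1 and 5 (prior 4/17 each): the host has 3 equally likely choices, so probability 1/3; weight (4/17)·(1/3) = 4/51 each.
If it is behind door 2 (prior 2/17): the host opened door 2, so this case is ruled out; weight (2/17)·0 = 0.
If it is behind door 3 (prior 6/17): the host has 3 equally likely choices, so probability 1/3; weight (6/17)·(1/3) = 2/17.
If it is behind door 4 (prior 1/17): the host has 4 equally likely choices, so probability 1/4; weight (1/17)·(1/4) = 1/68.
The weights sum to 59/204.
So P(the car behind door 3 | the host opened door 2) = (2/17) / (59/204) = 24/59.

24/59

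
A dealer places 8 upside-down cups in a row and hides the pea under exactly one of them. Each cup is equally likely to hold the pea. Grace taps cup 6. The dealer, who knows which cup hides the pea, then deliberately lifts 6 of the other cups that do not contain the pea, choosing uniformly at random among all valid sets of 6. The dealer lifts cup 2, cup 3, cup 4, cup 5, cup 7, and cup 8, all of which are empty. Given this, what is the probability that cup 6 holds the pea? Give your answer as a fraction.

1/8

Apply Bayes' rule, conditioning on where the pea actually is.
If it is under cup 1 (prior 1/8): the dealer has no choice, probability 1; weight (1/8)·1 = 1/8.
If it is under any of cups 2, 3, 4, 5, 7, and 8 (prior 1/8 each): that cup was opened and seen not to hold the prize — ruled out; weight (1/8)·0 = 0 each.
If it is under cup 6 (prior 1/8): the dealer has 7 equally likely choices, so probability 1/7; weight (1/8)·(1/7) = 1/56.
The weights sum to 1/7.
So P(the pea under cup 6 | the dealer opened cup 2, cup 3, cup 4, cup 5, cup 7, and cup 8) = (1/56) / (1/7) = 1/8.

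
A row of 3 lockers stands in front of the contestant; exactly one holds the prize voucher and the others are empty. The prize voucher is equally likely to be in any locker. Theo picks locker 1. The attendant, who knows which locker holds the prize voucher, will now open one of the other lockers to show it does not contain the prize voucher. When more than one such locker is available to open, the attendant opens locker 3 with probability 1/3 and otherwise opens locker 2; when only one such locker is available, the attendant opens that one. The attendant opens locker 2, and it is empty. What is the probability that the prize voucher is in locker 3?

Apply Bayes' rule, conditioning on where the prize voucher actually is.
If it is in locker 1 (prior 1/3): locker 3 is available but not opened, probability 2/3; weight (1/3)·(2/3) = 2/9.
If it is in locker 2 (prior 1/3): the attendant opened locker 2, so this case is ruled out; weight (1/3)·0 = 0.
If it is in locker 3 (prior 1/3): only locker 2 is available, probability 1; weight (1/3)·1 = 1/3.
The weights sum to 5/9.
So P(the prize voucher in locker 3 | the attendant opened locker 2) = (1/3) / (5/9) = 3/5.

3/5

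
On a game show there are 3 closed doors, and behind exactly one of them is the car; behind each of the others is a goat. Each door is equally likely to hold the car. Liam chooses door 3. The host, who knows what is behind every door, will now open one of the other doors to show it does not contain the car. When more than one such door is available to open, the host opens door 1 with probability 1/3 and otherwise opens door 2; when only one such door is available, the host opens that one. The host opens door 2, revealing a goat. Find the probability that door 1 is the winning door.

Apply Bayes' rule, conditioning on where the car actually is.
If it is behind door 1 (prior 1/3): only door 2 is available, probability 1; weight (1/3)·1 = 1/3.
If it is behind door 2 (prior 1/3): the host opened door 2, so this case is ruled out; weight (1/3)·0 = 0.
If it is behind door 3 (prior 1/3): door 1 is available but not opened, probability 2/3; weight (1/3)·(2/3) = 2/9.
The weights sum to 5/9.
So P(the car behind door 1 | the host opened door 2) = (1/3) / (5/9) = 3/5.

3/5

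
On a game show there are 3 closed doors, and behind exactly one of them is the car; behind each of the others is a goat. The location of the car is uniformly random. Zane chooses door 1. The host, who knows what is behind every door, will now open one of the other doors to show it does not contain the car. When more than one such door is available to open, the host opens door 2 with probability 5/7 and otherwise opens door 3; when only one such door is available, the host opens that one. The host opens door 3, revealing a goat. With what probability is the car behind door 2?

Condition on the true location of the car.
If it is behind door 1 (prior 1/3): door 2 is available but not opened, probability 2/7; weight (1/3)·(2/7) = 2/21.
If it is behind door 2 (prior 1/3): only door 3 is available, probability 1; weight (1/3)·1 = 1/3.
If it is behind door 3 (prior 1/3): the host opened door 3, so this case is ruled out; weight (1/3)·0 = 0.
The weights sum to 3/7.
So P(the car behind door 2 | the host opened door 3) = (1/3) / (3/7) = 7/9.

7/9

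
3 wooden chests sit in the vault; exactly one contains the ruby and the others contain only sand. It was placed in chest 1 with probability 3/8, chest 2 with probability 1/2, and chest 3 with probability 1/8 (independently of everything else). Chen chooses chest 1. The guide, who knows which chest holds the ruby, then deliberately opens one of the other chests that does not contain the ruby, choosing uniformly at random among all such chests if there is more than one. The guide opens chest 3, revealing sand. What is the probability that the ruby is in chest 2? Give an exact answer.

Consider each possible location of the ruby in turn.
If it is in chest 1 (prior 3/8): the guide has 2 equally likely choices, so probability 1/2; weight (3/8)·(1/2) = 3/16.
If it is in chest 2 (prior 1/2): the guide has no choice, probability 1; weight (1/2)·1 = 1/2.
If it is in chest 3 (prior 1/8): the guide opened chest 3, so this case is ruled out; weight (1/8)·0 = 0.
The weights sum to 11/16.
So P(the ruby in chest 2 | the guide opened chest 3) = (1/2) / (11/16) = 8/11.

8/11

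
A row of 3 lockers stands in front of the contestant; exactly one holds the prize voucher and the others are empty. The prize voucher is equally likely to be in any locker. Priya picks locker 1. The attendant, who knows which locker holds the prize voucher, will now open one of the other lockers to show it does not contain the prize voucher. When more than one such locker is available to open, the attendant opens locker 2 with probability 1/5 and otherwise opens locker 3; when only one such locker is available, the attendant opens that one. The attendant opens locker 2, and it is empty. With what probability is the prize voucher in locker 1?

Apply Bayes' rule, conditioning on where the prize voucher actually is.
If it is in locker 1 (prior 1/3): locker 2 is available, opened with probability 1/5; weight (1/3)·(1/5) = 1/15.
If it is in locker 2 (prior 1/3): the attendant opened locker 2, so this case is ruled out; weight (1/3)·0 = 0.
If it is in locker 3 (prior 1/3): only locker 2 is available, probability 1; weight (1/3)·1 = 1/3.
The weights sum to 2/5.
So P(the prize voucher in locker 1 | the attendant opened locker 2) = (1/15) / (2/5) = 1/6.

1/6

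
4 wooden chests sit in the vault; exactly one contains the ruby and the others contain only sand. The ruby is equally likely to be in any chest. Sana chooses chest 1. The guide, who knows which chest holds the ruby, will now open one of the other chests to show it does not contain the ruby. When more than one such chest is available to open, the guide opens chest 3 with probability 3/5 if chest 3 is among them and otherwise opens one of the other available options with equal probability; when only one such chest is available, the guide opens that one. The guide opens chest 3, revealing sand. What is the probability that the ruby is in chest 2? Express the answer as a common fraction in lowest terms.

Consider each possible location of the ruby in turn.
If it is in any of chests 1, 2, and 4 (prior 1/4 each): chest 3 is available, opened with probability 3/5; weight (1/4)·(3/5) = 3/20 each.
If it is in chest 3 (prior 1/4): the guide opened chest 3, so this case is ruled out; weight (1/4)·0 = 0.
The weights sum to 9/20.
So P(the ruby in chest 2 | the guide opened chest 3) = (3/20) / (9/20) = 1/3.

1/3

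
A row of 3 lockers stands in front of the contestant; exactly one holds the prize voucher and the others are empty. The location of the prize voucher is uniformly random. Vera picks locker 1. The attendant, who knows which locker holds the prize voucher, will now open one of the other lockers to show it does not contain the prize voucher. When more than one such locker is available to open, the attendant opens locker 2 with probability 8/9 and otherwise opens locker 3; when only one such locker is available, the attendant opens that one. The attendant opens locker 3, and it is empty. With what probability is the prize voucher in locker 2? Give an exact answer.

Apply Bayes' rule, conditioning on where the prize voucher actually is.
If it is in locker 1 (prior 1/3): locker 2 is available but not opened, probability 1/9; weight (1/3)·(1/9) = 1/27.
If it is in locker 2 (prior 1/3): only locker 3 is available, probability 1; weight (1/3)·1 = 1/3.
If it is in locker 3 (prior 1/3): the attendant opened locker 3, so this case is ruled out; weight (1/3)·0 = 0.
The weights sum to 10/27.
So P(the prize voucher in locker 2 | the attendant opened locker 3) = (1/3) / (10/27) = 9/10.

9/10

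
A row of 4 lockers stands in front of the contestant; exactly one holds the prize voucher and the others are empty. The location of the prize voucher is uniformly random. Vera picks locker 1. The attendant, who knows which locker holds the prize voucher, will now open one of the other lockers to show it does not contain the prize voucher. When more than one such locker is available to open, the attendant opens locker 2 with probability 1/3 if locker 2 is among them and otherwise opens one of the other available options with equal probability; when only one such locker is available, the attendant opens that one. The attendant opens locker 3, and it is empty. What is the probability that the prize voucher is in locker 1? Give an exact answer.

2/9

Consider each possible location of the prize voucher in turn.
If it is in locker 1 (prior 1/4): locker 2 is available but not opened; locker 3 gets probability (1 − 1/3)/2 = 1/3; weight (1/4)·(1/3) = 1/12.
If it is in locker 2 (prior 1/4): locker 2 holds the prize so is unavailable; the attendant chooses uniformly among the 2 others, probability 1/2; weight (1/4)·(1/2) = 1/8.
If it is in locker 3 (prior 1/4): the attendant opened locker 3, so this case is ruled out; weight (1/4)·0 = 0.
If it is in locker 4 (prior 1/4): locker 2 is available but not opened, probability 2/3; weight (1/4)·(2/3) = 1/6.
The weights sum to 3/8.
So P(the prize voucher in locker 1 | the attendant opened locker 3) = (1/12) / (3/8) = 2/9.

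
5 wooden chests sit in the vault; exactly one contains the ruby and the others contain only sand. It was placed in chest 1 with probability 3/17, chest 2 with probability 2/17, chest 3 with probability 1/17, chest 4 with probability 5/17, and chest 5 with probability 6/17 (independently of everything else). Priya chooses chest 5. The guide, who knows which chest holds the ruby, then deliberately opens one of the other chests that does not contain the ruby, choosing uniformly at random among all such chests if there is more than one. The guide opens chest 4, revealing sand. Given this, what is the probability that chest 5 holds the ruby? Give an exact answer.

Consider each possible location of the ruby in turn.
If it is in chest 1 (prior 3/17): the guide has 3 equally likely choices, so probability 1/3; weight (3/17)·(1/3) = 1/17.
If it is in chest 2 (prior 2/17): the guide has 3 equally likely choices, so probability 1/3; weight (2/17)·(1/3) = 2/51.
If it is in chest 3 (prior 1/17): the guide has 3 equally likely choices, so probability 1/3; weight (1/17)·(1/3) = 1/51.
If it is in chest 4 (prior 5/17): the guide opened chest 4, so this case is ruled out; weight (5/17)·0 = 0.
If it is in chest 5 (prior 6/17): the guide has 4 equally likely choices, so probability 1/4; weight (6/17)·(1/4) = 3/34.
The weights sum to 7/34.
So P(the ruby in chest 5 | the guide opened chest 4) = (3/34) / (7/34) = 3/7.

3/7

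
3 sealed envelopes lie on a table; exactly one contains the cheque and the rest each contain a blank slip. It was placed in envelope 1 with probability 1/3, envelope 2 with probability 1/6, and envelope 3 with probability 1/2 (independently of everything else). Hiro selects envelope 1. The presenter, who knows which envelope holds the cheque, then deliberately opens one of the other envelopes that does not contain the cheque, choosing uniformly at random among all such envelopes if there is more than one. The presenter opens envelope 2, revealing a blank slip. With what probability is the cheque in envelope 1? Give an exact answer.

Condition on the true location of the cheque.
If it is in envelope 1 (prior 1/3): the presenter has 2 equally likely choices, so probability 1/2; weight (1/3)·(1/2) = 1/6.
If it is in envelope 2 (prior 1/6): the presenter opened envelope 2, so this case is ruled out; weight (1/6)·0 = 0.
If it is in envelope 3 (prior 1/2): the presenter has no choice, probability 1; weight (1/2)·1 = 1/2.
The weights sum to 2/3.
So P(the cheque in envelope 1 | the presenter opened envelope 2) = (1/6) / (2/3) = 1/4.

1/4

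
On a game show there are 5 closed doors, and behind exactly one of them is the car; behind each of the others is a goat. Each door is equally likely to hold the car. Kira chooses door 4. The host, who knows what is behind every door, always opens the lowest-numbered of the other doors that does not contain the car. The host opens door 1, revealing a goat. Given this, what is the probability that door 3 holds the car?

1/4

Apply Bayes' rule, conditioning on where the car actually is.
If it is behind door 1 (prior 1/5): the host opened door 1, so this case is ruled out; weight (1/5)·0 = 0.
If it is behind any of doors 2, 3, 4, and 5 (prior 1/5 each): door 1 is the lowest-numbered option available, probability 1; weight (1/5)·1 = 1/5 each.
The weights sum to 4/5.
So P(the car behind door 3 | the host opened door 1) = (1/5) / (4/5) = 1/4.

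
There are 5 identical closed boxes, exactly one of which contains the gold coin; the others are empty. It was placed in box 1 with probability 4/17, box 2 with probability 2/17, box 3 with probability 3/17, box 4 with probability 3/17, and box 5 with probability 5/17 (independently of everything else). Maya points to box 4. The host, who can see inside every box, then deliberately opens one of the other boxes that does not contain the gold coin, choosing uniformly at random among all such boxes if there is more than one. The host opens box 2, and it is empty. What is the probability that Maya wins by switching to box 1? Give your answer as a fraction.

16/57

Apply Bayes' rule, conditioning on where the gold coin actually is.
If it is in box 1 (prior 4/17): the host has 3 equally likely choices, so probability 1/3; weight (4/17)·(1/3) = 4/51.
If it is in box 2 (prior 2/17): the host opened box 2, so this case is ruled out; weight (2/17)·0 = 0.
If it is in box 3 (prior 3/17): the host has 3 equally likely choices, so probability 1/3; weight (3/17)·(1/3) = 1/17.
If it is in box 4 (prior 3/17): the host has 4 equally likely choices, so probability 1/4; weight (3/17)·(1/4) = 3/68.
If it is in box 5 (prior 5/17): the host has 3 equally likely choices, so probability 1/3; weight (5/17)·(1/3) = 5/51.
The weights sum to 19/68.
So P(the gold coin in box 1 | the host opened box 2) = (4/51) / (19/68) = 16/57.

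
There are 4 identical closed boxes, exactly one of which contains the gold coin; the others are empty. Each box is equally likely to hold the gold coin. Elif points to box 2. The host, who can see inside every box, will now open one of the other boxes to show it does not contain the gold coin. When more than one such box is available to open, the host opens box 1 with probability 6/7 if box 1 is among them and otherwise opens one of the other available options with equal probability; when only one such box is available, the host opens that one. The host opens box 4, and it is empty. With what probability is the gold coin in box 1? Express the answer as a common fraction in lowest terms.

7/10

Consider each possible location of the gold coin in turn.
If it is in box 1 (prior 1/4): box 1 holds the prize so is unavailable; the host chooses uniformly among the 2 others, probability 1/2; weight (1/4)·(1/2) = 1/8.
If it is in box 2 (prior 1/4): box 1 is available but not opened; box 4 gets probability (1 − 6/7)/2 = 1/14; weight (1/4)·(1/14) = 1/56.
If it is in box 3 (prior 1/4): box 1 is available but not opened, probability 1/7; weight (1/4)·(1/7) = 1/28.
If it is in box 4 (prior 1/4): the host opened box 4, so this case is ruled out; weight (1/4)·0 = 0.
The weights sum to 5/28.
So P(the gold coin in box 1 | the host opened box 4) = (1/8) / (5/28) = 7/10.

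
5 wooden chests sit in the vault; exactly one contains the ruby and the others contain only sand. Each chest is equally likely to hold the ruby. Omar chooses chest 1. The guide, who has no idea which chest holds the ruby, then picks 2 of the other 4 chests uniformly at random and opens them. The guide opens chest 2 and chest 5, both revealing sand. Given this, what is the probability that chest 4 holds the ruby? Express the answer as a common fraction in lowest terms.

Because the guide chose which chests to open without knowing where the ruby is, the choice is independent of the prize location. Learning that none of the 2 opened chests holds the ruby simply rules out those 2 locations and leaves the remaining 3 chests still equally likely by symmetry.
So P(the ruby in chest 4) = 1/3.

1/3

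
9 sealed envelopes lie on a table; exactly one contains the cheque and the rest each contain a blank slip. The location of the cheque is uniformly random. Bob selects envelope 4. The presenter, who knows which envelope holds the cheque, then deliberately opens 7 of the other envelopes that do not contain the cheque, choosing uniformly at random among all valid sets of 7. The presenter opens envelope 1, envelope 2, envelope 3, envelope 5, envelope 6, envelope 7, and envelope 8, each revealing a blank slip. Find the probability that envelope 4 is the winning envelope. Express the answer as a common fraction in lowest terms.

1/9

Consider each possible location of the cheque in turn.
If it is in any of envelopes 1, 2, 3, 5, 6, 7, and 8 (prior 1/9 each): that envelope was opened and seen not to hold the prize — ruled out; weight (1/9)·0 = 0 each.
If it is in envelope 4 (prior 1/9): the presenter has 8 equally likely choices, so probability 1/8; weight (1/9)·(1/8) = 1/72.
If it is in envelope 9 (prior 1/9): the presenter has no choice, probability 1; weight (1/9)·1 = 1/9.
The weights sum to 1/8.
So P(the cheque in envelope 4 | the presenter opened envelope 1, envelope 2, envelope 3, envelope 5, envelope 6, envelope 7, and envelope 8) = (1/72) / (1/8) = 1/9.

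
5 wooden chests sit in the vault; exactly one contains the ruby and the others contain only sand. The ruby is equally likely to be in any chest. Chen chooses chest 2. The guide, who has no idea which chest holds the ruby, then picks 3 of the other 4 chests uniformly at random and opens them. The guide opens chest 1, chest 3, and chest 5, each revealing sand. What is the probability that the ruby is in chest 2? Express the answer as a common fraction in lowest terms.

1/2

Consider each possible location of the ruby in turn.
If it is in any of chests 1, 3, and 5 (prior 1/5 each): that chest was opened and seen not to hold the prize — ruled out; weight (1/5)·0 = 0 each.
If it is in either of chests 2 and 4 (prior 1/5 each): the guide picks exactly this set with probability 1/4 regardless, and none is the prize; weight (1/5)·(1/4) = 1/20 each.
The weights sum to 1/10.
So P(the ruby in chest 2 | the guide opened chest 1, chest 3, and chest 5) = (1/20) / (1/10) = 1/2.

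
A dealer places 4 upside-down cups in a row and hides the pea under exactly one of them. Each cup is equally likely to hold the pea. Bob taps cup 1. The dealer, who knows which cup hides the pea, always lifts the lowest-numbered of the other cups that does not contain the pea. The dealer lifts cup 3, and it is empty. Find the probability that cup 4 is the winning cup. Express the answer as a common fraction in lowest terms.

Condition on the true location of the pea.
If it is under either of cups 1 and 4 (prior 1/4 each): the dealer would have opened cup 2 instead, probability 0; weight (1/4)·0 = 0 each.
If it is under cup 2 (prior 1/4): cup 3 is the lowest-numbered option available, probability 1; weight (1/4)·1 = 1/4.
If it is under cup 3 (prior 1/4): the dealer opened cup 3, so this case is ruled out; weight (1/4)·0 = 0.
The weights sum to 1/4.
So P(the pea under cup 4 | the dealer opened cup 3) = 0 / (1/4) = 0.

0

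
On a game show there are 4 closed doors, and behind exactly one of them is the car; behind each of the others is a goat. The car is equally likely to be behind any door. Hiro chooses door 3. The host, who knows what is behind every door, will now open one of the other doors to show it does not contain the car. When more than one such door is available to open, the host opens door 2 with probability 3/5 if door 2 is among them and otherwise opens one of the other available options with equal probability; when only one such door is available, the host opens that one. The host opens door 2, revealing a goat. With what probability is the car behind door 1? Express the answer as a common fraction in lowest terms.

1/3

Apply Bayes' rule, conditioning on where the car actually is.
If it is behind any of doors 1, 3, and 4 (prior 1/4 each): door 2 is available, opened with probability 3/5; weight (1/4)·(3/5) = 3/20 each.
If it is behind door 2 (prior 1/4): the host opened door 2, so this case is ruled out; weight (1/4)·0 = 0.
The weights sum to 9/20.
So P(the car behind door 1 | the host opened door 2) = (3/20) / (9/20) = 1/3.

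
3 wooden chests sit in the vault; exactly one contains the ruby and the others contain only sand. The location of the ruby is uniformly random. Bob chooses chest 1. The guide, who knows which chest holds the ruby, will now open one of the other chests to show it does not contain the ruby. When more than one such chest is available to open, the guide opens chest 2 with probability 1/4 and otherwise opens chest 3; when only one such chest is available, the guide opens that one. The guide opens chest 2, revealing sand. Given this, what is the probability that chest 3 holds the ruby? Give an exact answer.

Consider each possible location of the ruby in turn.
If it is in chest 1 (prior 1/3): chest 2 is available, opened with probability 1/4; weight (1/3)·(1/4) = 1/12.
If it is in chest 2 (prior 1/3): the guide opened chest 2, so this case is ruled out; weight (1/3)·0 = 0.
If it is in chest 3 (prior 1/3): only chest 2 is available, probability 1; weight (1/3)·1 = 1/3.
The weights sum to 5/12.
So P(the ruby in chest 3 | the guide opened chest 2) = (1/3) / (5/12) = 4/5.

4/5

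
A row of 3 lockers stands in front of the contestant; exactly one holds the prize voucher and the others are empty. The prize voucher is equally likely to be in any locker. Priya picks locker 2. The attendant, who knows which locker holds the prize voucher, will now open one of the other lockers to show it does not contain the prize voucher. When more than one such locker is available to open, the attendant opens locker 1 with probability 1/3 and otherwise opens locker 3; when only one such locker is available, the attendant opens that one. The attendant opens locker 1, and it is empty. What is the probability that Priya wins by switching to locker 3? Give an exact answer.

3/4

Consider each possible location of the prize voucher in turn.
If it is in locker 1 (prior 1/3): the attendant opened locker 1, so this case is ruled out; weight (1/3)·0 = 0.
If it is in locker 2 (prior 1/3): locker 1 is available, opened with probability 1/3; weight (1/3)·(1/3) = 1/9.
If it is in locker 3 (prior 1/3): only locker 1 is available, probability 1; weight (1/3)·1 = 1/3.
The weights sum to 4/9.
So P(the prize voucher in locker 3 | the attendant opened locker 1) = (1/3) / (4/9) = 3/4.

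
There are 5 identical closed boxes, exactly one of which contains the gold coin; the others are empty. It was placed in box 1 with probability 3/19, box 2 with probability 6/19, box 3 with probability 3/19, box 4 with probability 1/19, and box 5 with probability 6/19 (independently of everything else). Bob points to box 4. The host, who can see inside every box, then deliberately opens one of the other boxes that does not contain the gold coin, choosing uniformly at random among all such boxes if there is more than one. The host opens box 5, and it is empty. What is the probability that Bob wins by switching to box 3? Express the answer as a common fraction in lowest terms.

Condition on the true location of the gold coin.
If it is in either of boxes 1 and 3 (prior 3/19 each): the host has 3 equally likely choices, so probability 1/3; weight (3/19)·(1/3) = 1/19 each.
If it is in box 2 (prior 6/19): the host has 3 equally likely choices, so probability 1/3; weight (6/19)·(1/3) = 2/19.
If it is in box 4 (prior 1/19): the host has 4 equally likely choices, so probability 1/4; weight (1/19)·(1/4) = 1/76.
If it is in box 5 (prior 6/19): the host opened box 5, so this case is ruled out; weight (6/19)·0 = 0.
The weights sum to 17/76.
So P(the gold coin in box 3 | the host opened box 5) = (1/19) / (17/76) = 4/17.

4/17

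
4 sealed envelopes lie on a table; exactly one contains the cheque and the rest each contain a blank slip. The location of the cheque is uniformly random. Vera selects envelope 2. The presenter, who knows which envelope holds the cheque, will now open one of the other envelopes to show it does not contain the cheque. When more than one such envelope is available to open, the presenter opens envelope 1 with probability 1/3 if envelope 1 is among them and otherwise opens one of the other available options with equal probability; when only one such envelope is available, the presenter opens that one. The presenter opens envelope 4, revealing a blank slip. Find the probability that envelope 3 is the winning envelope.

Apply Bayes' rule, conditioning on where the cheque actually is.
If it is in envelope 1 (prior 1/4): envelope 1 holds the prize so is unavailable; the presenter chooses uniformly among the 2 others, probability 1/2; weight (1/4)·(1/2) = 1/8.
If it is in envelope 2 (prior 1/4): envelope 1 is available but not opened; envelope 4 gets probability (1 − 1/3)/2 = 1/3; weight (1/4)·(1/3) = 1/12.
If it is in envelope 3 (prior 1/4): envelope 1 is available but not opened, probability 2/3; weight (1/4)·(2/3) = 1/6.
If it is in envelope 4 (prior 1/4): the presenter opened envelope 4, so this case is ruled out; weight (1/4)·0 = 0.
The weights sum to 3/8.
So P(the cheque in envelope 3 | the presenter opened envelope 4) = (1/6) / (3/8) = 4/9.

4/9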